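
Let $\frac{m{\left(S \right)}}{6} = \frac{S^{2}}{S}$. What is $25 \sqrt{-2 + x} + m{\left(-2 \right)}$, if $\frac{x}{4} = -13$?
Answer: $-12 + 75 i \sqrt{6} \approx -12.0 + 183.71 i$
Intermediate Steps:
$x = -52$ ($x = 4 \left(-13\right) = -52$)
$m{\left(S \right)} = 6 S$ ($m{\left(S \right)} = 6 \frac{S^{2}}{S} = 6 S$)
$25 \sqrt{-2 + x} + m{\left(-2 \right)} = 25 \sqrt{-2 - 52} + 6 \left(-2\right) = 25 \sqrt{-54} - 12 = 25 \cdot 3 i \sqrt{6} - 12 = 75 i \sqrt{6} - 12 = -12 + 75 i \sqrt{6}$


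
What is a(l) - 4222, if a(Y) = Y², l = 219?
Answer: 43739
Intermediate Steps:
a(l) - 4222 = 219² - 4222 = 47961 - 4222 = 43739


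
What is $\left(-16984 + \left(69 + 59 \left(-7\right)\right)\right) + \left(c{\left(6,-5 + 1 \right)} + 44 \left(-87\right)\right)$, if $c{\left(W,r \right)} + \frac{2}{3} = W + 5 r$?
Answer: $- \frac{63512}{3} \approx -21171.0$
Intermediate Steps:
$c{\left(W,r \right)} = - \frac{2}{3} + W + 5 r$ ($c{\left(W,r \right)} = - \frac{2}{3} + \left(W + 5 r\right) = - \frac{2}{3} + W + 5 r$)
$\left(-16984 + \left(69 + 59 \left(-7\right)\right)\right) + \left(c{\left(6,-5 + 1 \right)} + 44 \left(-87\right)\right) = \left(-16984 + \left(69 + 59 \left(-7\right)\right)\right) + \left(\left(- \frac{2}{3} + 6 + 5 \left(-5 + 1\right)\right) + 44 \left(-87\right)\right) = \left(-16984 + \left(69 - 413\right)\right) + \left(\left(- \frac{2}{3} + 6 + 5 \left(-4\right)\right) - 3828\right) = \left(-16984 - 344\right) - \frac{11528}{3} = -17328 - \frac{11528}{3} = - \frac{63512}{3}$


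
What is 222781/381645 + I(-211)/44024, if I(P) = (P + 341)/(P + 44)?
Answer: 818919040199/1402928546580 ≈ 0.58372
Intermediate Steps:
I(P) = (341 + P)/(44 + P)
222781/381645 + I(-211)/44024 = 222781/381645 + ((341 - 211)/(44 - 211))/44024 = 222781*(1/381645) + (130/(-167))*(1/44024) = 222781/381645 - 1/167*130*(1/44024) = 222781/381645 - 130/167*1/44024 = 222781/381645 - 65/3676004 = 818919040199/1402928546580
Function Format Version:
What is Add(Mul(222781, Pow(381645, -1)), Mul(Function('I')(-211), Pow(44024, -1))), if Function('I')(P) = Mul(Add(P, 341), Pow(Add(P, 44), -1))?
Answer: Rational(818919040199, 1402928546580) ≈ 0.58372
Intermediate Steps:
Function('I')(P) = Mul(Pow(Add(44, P), -1), Add(341, P)) (Function('I')(P) = Mul(Add(341, P), Pow(Add(44, P), -1)) = Mul(Pow(Add(44, P), -1), Add(341, P)))
Add(Mul(222781, Pow(381645, -1)), Mul(Function('I')(-211), Pow(44024, -1))) = Add(Mul(222781, Pow(381645, -1)), Mul(Mul(Pow(Add(44, -211), -1), Add(341, -211)), Pow(44024, -1))) = Add(Mul(222781, Rational(1, 381645)), Mul(Mul(Pow(-167, -1), 130), Rational(1, 44024))) = Add(Rational(222781, 381645), Mul(Mul(Rational(-1, 167), 130), Rational(1, 44024))) = Add(Rational(222781, 381645), Mul(Rational(-130, 167), Rational(1, 44024))) = Add(Rational(222781, 381645), Rational(-65, 3676004)) = Rational(818919040199, 1402928546580)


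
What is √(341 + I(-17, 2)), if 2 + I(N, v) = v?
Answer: √341 ≈ 18.466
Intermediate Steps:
I(N, v) = -2 + v
√(341 + I(-17, 2)) = √(341 + (-2 + 2)) = √(341 + 0) = √341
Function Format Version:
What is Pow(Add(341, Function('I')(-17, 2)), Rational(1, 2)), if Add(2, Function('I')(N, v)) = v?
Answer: Pow(341, Rational(1, 2)) ≈ 18.466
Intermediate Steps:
Function('I')(N, v) = Add(-2, v)
Pow(Add(341, Function('I')(-17, 2)), Rational(1, 2)) = Pow(Add(341, Add(-2, 2)), Rational(1, 2)) = Pow(Add(341, 0), Rational(1, 2)) = Pow(341, Rational(1, 2))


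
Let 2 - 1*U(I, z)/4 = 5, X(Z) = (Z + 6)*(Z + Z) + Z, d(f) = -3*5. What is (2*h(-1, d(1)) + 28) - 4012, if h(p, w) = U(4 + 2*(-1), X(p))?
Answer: -4008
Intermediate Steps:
d(f) = -15
X(Z) = Z + 2*Z*(6 + Z) (X(Z) = (6 + Z)*(2*Z) + Z = 2*Z*(6 + Z) + Z = Z + 2*Z*(6 + Z))
U(I, z) = -12 (U(I, z) = 8 - 4*5 = 8 - 20 = -12)
h(p, w) = -12
(2*h(-1, d(1)) + 28) - 4012 = (2*(-12) + 28) - 4012 = (-24 + 28) - 4012 = 4 - 4012 = -4008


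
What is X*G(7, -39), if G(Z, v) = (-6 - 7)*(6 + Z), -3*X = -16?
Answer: -2704/3 ≈ -901.33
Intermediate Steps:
X = 16/3 (X = -⅓*(-16) = 16/3 ≈ 5.3333)
G(Z, v) = -78 - 13*Z (G(Z, v) = -13*(6 + Z) = -78 - 13*Z)
X*G(7, -39) = 16*(-78 - 13*7)/3 = 16*(-78 - 91)/3 = (16/3)*(-169) = -2704/3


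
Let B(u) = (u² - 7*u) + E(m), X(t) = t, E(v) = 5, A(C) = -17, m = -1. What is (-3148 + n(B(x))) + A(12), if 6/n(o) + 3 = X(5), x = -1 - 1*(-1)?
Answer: -3162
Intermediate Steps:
x = 0 (x = -1 + 1 = 0)
B(u) = 5 + u² - 7*u (B(u) = (u² - 7*u) + 5 = 5 + u² - 7*u)
n(o) = 3 (n(o) = 6/(-3 + 5) = 6/2 = 6*(½) = 3)
(-3148 + n(B(x))) + A(12) = (-3148 + 3) - 17 = -3145 - 17 = -3162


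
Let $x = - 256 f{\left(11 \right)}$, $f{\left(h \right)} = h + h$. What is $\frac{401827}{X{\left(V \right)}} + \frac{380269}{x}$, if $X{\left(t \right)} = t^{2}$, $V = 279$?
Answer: $- \frac{27337429565}{438400512} \approx -62.357$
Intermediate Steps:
$f{\left(h \right)} = 2 h$
$x = -5632$ ($x = - 256 \cdot 2 \cdot 11 = \left(-256\right) 22 = -5632$)
$\frac{401827}{X{\left(V \right)}} + \frac{380269}{x} = \frac{401827}{279^{2}} + \frac{380269}{-5632} = \frac{401827}{77841} + 380269 \left(- \frac{1}{5632}\right) = 401827 \cdot \frac{1}{77841} - \frac{380269}{5632} = \frac{401827}{77841} - \frac{380269}{5632} = - \frac{27337429565}{438400512}$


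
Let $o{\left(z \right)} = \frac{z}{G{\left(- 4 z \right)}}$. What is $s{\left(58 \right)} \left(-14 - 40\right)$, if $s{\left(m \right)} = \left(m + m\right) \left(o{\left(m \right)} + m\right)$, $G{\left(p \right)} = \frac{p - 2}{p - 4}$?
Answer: $- \frac{9486480}{13} \approx -7.2973 \cdot 10^{5}$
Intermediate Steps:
$G{\left(p \right)} = \frac{-2 + p}{-4 + p}$
$o{\left(z \right)} = \frac{z \left(-4 - 4 z\right)}{-2 - 4 z}$ ($o{\left(z \right)} = \frac{z}{\frac{1}{-4 - 4 z} \left(-2 - 4 z\right)} = z \frac{-4 - 4 z}{-2 - 4 z} = \frac{z \left(-4 - 4 z\right)}{-2 - 4 z}$)
$s{\left(m \right)} = 2 m \left(m + \frac{2 m \left(1 + m\right)}{1 + 2 m}\right)$ ($s{\left(m \right)} = \left(m + m\right) \left(\frac{2 m \left(1 + m\right)}{1 + 2 m} + m\right) = 2 m \left(m + \frac{2 m \left(1 + m\right)}{1 + 2 m}\right)$)
$s{\left(58 \right)} \left(-14 - 40\right) = \frac{58^{2} \left(6 + 8 \cdot 58\right)}{1 + 2 \cdot 58} \left(-14 - 40\right) = \frac{3364 \left(6 + 464\right)}{1 + 116} \left(-14 - 40\right) = 3364 \cdot \frac{1}{117} \cdot 470 \left(-54\right) = \frac{1581080}{117} \left(-54\right) = - \frac{9486480}{13}$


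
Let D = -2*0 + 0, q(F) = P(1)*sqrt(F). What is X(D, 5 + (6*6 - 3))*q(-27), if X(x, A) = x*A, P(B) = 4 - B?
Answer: 0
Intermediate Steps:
q(F) = 3*sqrt(F) (q(F) = (4 - 1*1)*sqrt(F) = (4 - 1)*sqrt(F) = 3*sqrt(F))
D = 0 (D = 0 + 0 = 0)
X(x, A) = A*x
X(D, 5 + (6*6 - 3))*q(-27) = ((5 + (6*6 - 3))*0)*(3*sqrt(-27)) = ((5 + (36 - 3))*0)*(3*(3*I*sqrt(3))) = ((5 + 33)*0)*(9*I*sqrt(3)) = (38*0)*(9*I*sqrt(3)) = 0*(9*I*sqrt(3)) = 0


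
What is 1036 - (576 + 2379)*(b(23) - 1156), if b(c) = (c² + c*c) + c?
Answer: 222661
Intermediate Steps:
b(c) = c + 2*c² (b(c) = (c² + c²) + c = 2*c² + c = c + 2*c²)
1036 - (576 + 2379)*(b(23) - 1156) = 1036 - (576 + 2379)*(23*(1 + 2*23) - 1156) = 1036 - 2955*(23*(1 + 46) - 1156) = 1036 - 2955*(23*47 - 1156) = 1036 - 2955*(1081 - 1156) = 1036 - 2955*(-75) = 1036 - 1*(-221625) = 1036 + 221625 = 222661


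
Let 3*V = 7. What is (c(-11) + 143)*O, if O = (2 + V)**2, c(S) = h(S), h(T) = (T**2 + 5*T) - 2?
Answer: 3887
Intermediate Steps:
V = 7/3 (V = (1/3)*7 = 7/3 ≈ 2.3333)
h(T) = -2 + T**2 + 5*T
c(S) = -2 + S**2 + 5*S
O = 169/9 (O = (2 + 7/3)**2 = (13/3)**2 = 169/9 ≈ 18.778)
(c(-11) + 143)*O = ((-2 + (-11)**2 + 5*(-11)) + 143)*(169/9) = ((-2 + 121 - 55) + 143)*(169/9) = (64 + 143)*(169/9) = 207*(169/9) = 3887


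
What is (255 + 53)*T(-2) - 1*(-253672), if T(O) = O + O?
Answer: 252440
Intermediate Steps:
T(O) = 2*O
(255 + 53)*T(-2) - 1*(-253672) = (255 + 53)*(2*(-2)) - 1*(-253672) = 308*(-4) + 253672 = -1232 + 253672 = 252440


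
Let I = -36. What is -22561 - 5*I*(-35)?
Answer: -28861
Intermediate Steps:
-22561 - 5*I*(-35) = -22561 - 5*(-36)*(-35) = -22561 + 180*(-35) = -22561 - 6300 = -28861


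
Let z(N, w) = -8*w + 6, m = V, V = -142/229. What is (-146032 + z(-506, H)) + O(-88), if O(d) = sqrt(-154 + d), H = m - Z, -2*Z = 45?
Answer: -33480038/229 + 11*I*sqrt(2) ≈ -1.462e+5 + 15.556*I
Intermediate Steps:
Z = -45/2 (Z = -1/2*45 = -45/2 ≈ -22.500)
V = -142/229 (V = -142*1/229 = -142/229 ≈ -0.62009)
m = -142/229 ≈ -0.62009
H = 10021/458 (H = -142/229 - 1*(-45/2) = -142/229 + 45/2 = 10021/458 ≈ 21.880)
z(N, w) = 6 - 8*w
(-146032 + z(-506, H)) + O(-88) = (-146032 + (6 - 8*10021/458)) + sqrt(-154 - 88) = (-146032 + (6 - 40084/229)) + sqrt(-242) = (-146032 - 38710/229) + 11*I*sqrt(2) = -33480038/229 + 11*I*sqrt(2)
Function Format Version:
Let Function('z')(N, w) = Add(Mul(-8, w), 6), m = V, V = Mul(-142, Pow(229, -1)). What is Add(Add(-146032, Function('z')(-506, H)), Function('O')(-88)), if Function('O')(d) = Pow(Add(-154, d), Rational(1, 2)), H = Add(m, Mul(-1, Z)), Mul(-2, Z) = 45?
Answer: Add(Rational(-33480038, 229), Mul(11, I, Pow(2, Rational(1, 2)))) ≈ Add(-1.4620e+5, Mul(15.556, I))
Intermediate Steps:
Z = Rational(-45, 2) (Z = Mul(Rational(-1, 2), 45) = Rational(-45, 2) ≈ -22.500)
V = Rational(-142, 229) (V = Mul(-142, Rational(1, 229)) = Rational(-142, 229) ≈ -0.62009)
m = Rational(-142, 229) ≈ -0.62009
H = Rational(10021, 458) (H = Add(Rational(-142, 229), Mul(-1, Rational(-45, 2))) = Add(Rational(-142, 229), Rational(45, 2)) = Rational(10021, 458) ≈ 21.880)
Function('z')(N, w) = Add(6, Mul(-8, w))
Add(Add(-146032, Function('z')(-506, H)), Function('O')(-88)) = Add(Add(-146032, Add(6, Mul(-8, Rational(10021, 458)))), Pow(Add(-154, -88), Rational(1, 2))) = Add(Add(-146032, Add(6, Rational(-40084, 229))), Pow(-242, Rational(1, 2))) = Add(Add(-146032, Rational(-38710, 229)), Mul(11, I, Pow(2, Rational(1, 2)))) = Add(Rational(-33480038, 229), Mul(11, I, Pow(2, Rational(1, 2))))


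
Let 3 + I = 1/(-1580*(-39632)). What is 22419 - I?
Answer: 1404033352319/62618560 ≈ 22422.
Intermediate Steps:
I = -187855679/62618560 (I = -3 + 1/(-1580*(-39632)) = -3 - 1/1580*(-1/39632) = -3 + 1/62618560 = -187855679/62618560 ≈ -3.0000)
22419 - I = 22419 - 1*(-187855679/62618560) = 22419 + 187855679/62618560 = 1404033352319/62618560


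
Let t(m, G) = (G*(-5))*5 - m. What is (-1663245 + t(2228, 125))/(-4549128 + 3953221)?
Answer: 1668598/595907 ≈ 2.8001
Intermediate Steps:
t(m, G) = -m - 25*G (t(m, G) = -5*G*5 - m = -25*G - m = -m - 25*G)
(-1663245 + t(2228, 125))/(-4549128 + 3953221) = (-1663245 + (-1*2228 - 25*125))/(-4549128 + 3953221) = (-1663245 + (-2228 - 3125))/(-595907) = (-1663245 - 5353)*(-1/595907) = -1668598*(-1/595907) = 1668598/595907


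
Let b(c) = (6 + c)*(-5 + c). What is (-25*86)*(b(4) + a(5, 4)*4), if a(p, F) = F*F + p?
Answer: -159100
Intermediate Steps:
a(p, F) = p + F² (a(p, F) = F² + p = p + F²)
b(c) = (-5 + c)*(6 + c)
(-25*86)*(b(4) + a(5, 4)*4) = (-25*86)*((-30 + 4 + 4²) + (5 + 4²)*4) = -2150*((-30 + 4 + 16) + (5 + 16)*4) = -2150*(-10 + 21*4) = -2150*(-10 + 84) = -2150*74 = -159100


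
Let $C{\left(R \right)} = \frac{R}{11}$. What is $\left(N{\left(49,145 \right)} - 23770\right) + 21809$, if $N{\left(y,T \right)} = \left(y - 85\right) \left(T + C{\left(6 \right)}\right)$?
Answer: $- \frac{79207}{11} \approx -7200.6$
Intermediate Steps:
$C{\left(R \right)} = \frac{R}{11}$ ($C{\left(R \right)} = R \frac{1}{11} = \frac{R}{11}$)
$N{\left(y,T \right)} = \left(-85 + y\right) \left(\frac{6}{11} + T\right)$ ($N{\left(y,T \right)} = \left(y - 85\right) \left(T + \frac{1}{11} \cdot 6\right) = \left(-85 + y\right) \left(T + \frac{6}{11}\right) = \left(-85 + y\right) \left(\frac{6}{11} + T\right)$)
$\left(N{\left(49,145 \right)} - 23770\right) + 21809 = \left(\left(- \frac{510}{11} - 12325 + \frac{6}{11} \cdot 49 + 145 \cdot 49\right) - 23770\right) + 21809 = \left(\left(- \frac{510}{11} - 12325 + \frac{294}{11} + 7105\right) - 23770\right) + 21809 = \left(- \frac{57636}{11} - 23770\right) + 21809 = - \frac{319106}{11} + 21809 = - \frac{79207}{11}$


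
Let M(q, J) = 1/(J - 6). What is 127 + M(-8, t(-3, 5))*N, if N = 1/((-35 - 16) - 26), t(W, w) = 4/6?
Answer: 156467/1232 ≈ 127.00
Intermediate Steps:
t(W, w) = ⅔ (t(W, w) = 4*(⅙) = ⅔)
M(q, J) = 1/(-6 + J)
N = -1/77 (N = 1/(-51 - 26) = 1/(-77) = -1/77 ≈ -0.012987)
127 + M(-8, t(-3, 5))*N = 127 - 1/77/(-6 + ⅔) = 127 - 1/77/(-16/3) = 127 - 3/16*(-1/77) = 127 + 3/1232 = 156467/1232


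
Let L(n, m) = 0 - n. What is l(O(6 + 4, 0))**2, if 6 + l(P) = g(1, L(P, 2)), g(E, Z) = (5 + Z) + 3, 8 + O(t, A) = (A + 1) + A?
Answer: 81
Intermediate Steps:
L(n, m) = -n
O(t, A) = -7 + 2*A (O(t, A) = -8 + ((A + 1) + A) = -8 + ((1 + A) + A) = -8 + (1 + 2*A) = -7 + 2*A)
g(E, Z) = 8 + Z
l(P) = 2 - P (l(P) = -6 + (8 - P) = 2 - P)
l(O(6 + 4, 0))**2 = (2 - (-7 + 2*0))**2 = (2 - (-7 + 0))**2 = (2 - 1*(-7))**2 = (2 + 7)**2 = 9**2 = 81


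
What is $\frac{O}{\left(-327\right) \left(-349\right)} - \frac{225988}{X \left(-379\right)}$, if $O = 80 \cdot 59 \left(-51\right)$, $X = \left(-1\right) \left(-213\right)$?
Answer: $\frac{2119275028}{3070935807} \approx 0.69011$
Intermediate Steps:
$X = 213$
$O = -240720$ ($O = 4720 \left(-51\right) = -240720$)
$\frac{O}{\left(-327\right) \left(-349\right)} - \frac{225988}{X \left(-379\right)} = - \frac{240720}{\left(-327\right) \left(-349\right)} - \frac{225988}{213 \left(-379\right)} = - \frac{240720}{114123} - \frac{225988}{-80727} = \left(-240720\right) \frac{1}{114123} - - \frac{225988}{80727} = - \frac{80240}{38041} + \frac{225988}{80727} = \frac{2119275028}{3070935807}$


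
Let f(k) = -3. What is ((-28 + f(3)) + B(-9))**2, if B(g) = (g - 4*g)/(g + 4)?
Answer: 33124/25 ≈ 1325.0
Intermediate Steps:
B(g) = -3*g/(4 + g) (B(g) = (-3*g)/(4 + g) = -3*g/(4 + g))
((-28 + f(3)) + B(-9))**2 = ((-28 - 3) - 3*(-9)/(4 - 9))**2 = (-31 - 3*(-9)/(-5))**2 = (-31 - 3*(-9)*(-1/5))**2 = (-31 - 27/5)**2 = (-182/5)**2 = 33124/25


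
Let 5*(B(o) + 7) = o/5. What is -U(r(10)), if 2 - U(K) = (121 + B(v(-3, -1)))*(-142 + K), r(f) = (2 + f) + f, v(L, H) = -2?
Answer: -68362/5 ≈ -13672.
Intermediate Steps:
B(o) = -7 + o/25 (B(o) = -7 + (o/5)/5 = -7 + o/25)
r(f) = 2 + 2*f
U(K) = 404466/25 - 2848*K/25 (U(K) = 2 - (121 + (-7 + (1/25)*(-2)))*(-142 + K) = 2 - (121 + (-7 - 2/25))*(-142 + K) = 2 - (121 - 177/25)*(-142 + K) = 2 - 2848*(-142 + K)/25 = 2 - (-404416/25 + 2848*K/25) = 2 + (404416/25 - 2848*K/25) = 404466/25 - 2848*K/25)
-U(r(10)) = -(404466/25 - 2848*(2 + 2*10)/25) = -(404466/25 - 2848*(2 + 20)/25) = -(404466/25 - 2848/25*22) = -(404466/25 - 62656/25) = -1*68362/5 = -68362/5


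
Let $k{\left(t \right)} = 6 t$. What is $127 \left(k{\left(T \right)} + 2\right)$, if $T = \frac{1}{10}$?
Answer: $\frac{1651}{5} \approx 330.2$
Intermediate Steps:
$T = \frac{1}{10} \approx 0.1$
$127 \left(k{\left(T \right)} + 2\right) = 127 \left(6 \cdot \frac{1}{10} + 2\right) = 127 \left(\frac{3}{5} + 2\right) = 127 \cdot \frac{13}{5} = \frac{1651}{5}$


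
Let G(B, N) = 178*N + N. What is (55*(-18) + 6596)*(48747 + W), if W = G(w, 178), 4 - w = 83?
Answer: 451894054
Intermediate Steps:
w = -79 (w = 4 - 1*83 = 4 - 83 = -79)
G(B, N) = 179*N
W = 31862 (W = 179*178 = 31862)
(55*(-18) + 6596)*(48747 + W) = (55*(-18) + 6596)*(48747 + 31862) = (-990 + 6596)*80609 = 5606*80609 = 451894054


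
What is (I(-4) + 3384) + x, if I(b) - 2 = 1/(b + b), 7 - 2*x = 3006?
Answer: 15091/8 ≈ 1886.4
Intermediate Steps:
x = -2999/2 (x = 7/2 - ½*3006 = 7/2 - 1503 = -2999/2 ≈ -1499.5)
I(b) = 2 + 1/(2*b) (I(b) = 2 + 1/(b + b) = 2 + 1/(2*b))
(I(-4) + 3384) + x = ((2 + (½)/(-4)) + 3384) - 2999/2 = ((2 + (½)*(-¼)) + 3384) - 2999/2 = ((2 - ⅛) + 3384) - 2999/2 = (15/8 + 3384) - 2999/2 = 27087/8 - 2999/2 = 15091/8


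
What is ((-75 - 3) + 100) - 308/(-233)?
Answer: 5434/233 ≈ 23.322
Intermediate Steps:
((-75 - 3) + 100) - 308/(-233) = (-78 + 100) - 308*(-1/233) = 22 + 308/233 = 5434/233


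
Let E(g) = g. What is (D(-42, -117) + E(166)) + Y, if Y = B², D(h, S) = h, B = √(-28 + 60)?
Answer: 156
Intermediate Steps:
B = 4*√2 (B = √32 = 4*√2 ≈ 5.6569)
Y = 32 (Y = (4*√2)² = 32)
(D(-42, -117) + E(166)) + Y = (-42 + 166) + 32 = 124 + 32 = 156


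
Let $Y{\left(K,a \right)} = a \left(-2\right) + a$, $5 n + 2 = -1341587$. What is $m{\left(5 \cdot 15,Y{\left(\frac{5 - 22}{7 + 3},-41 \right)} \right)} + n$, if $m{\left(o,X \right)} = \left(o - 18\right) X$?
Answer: $- \frac{1329904}{5} \approx -2.6598 \cdot 10^{5}$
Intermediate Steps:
$n = - \frac{1341589}{5}$ ($n = - \frac{2}{5} + \frac{1}{5} \left(-1341587\right) = - \frac{2}{5} - \frac{1341587}{5} = - \frac{1341589}{5} \approx -2.6832 \cdot 10^{5}$)
$Y{\left(K,a \right)} = - a$ ($Y{\left(K,a \right)} = - 2 a + a = - a$)
$m{\left(o,X \right)} = X \left(-18 + o\right)$ ($m{\left(o,X \right)} = \left(-18 + o\right) X = X \left(-18 + o\right)$)
$m{\left(5 \cdot 15,Y{\left(\frac{5 - 22}{7 + 3},-41 \right)} \right)} + n = \left(-1\right) \left(-41\right) \left(-18 + 5 \cdot 15\right) - \frac{1341589}{5} = 41 \left(-18 + 75\right) - \frac{1341589}{5} = 41 \cdot 57 - \frac{1341589}{5} = 2337 - \frac{1341589}{5} = - \frac{1329904}{5}$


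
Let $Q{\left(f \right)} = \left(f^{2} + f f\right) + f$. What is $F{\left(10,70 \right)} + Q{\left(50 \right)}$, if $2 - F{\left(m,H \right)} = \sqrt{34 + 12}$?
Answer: $5052 - \sqrt{46} \approx 5045.2$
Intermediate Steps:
$Q{\left(f \right)} = f + 2 f^{2}$ ($Q{\left(f \right)} = \left(f^{2} + f^{2}\right) + f = 2 f^{2} + f = f + 2 f^{2}$)
$F{\left(m,H \right)} = 2 - \sqrt{46}$ ($F{\left(m,H \right)} = 2 - \sqrt{34 + 12} = 2 - \sqrt{46}$)
$F{\left(10,70 \right)} + Q{\left(50 \right)} = \left(2 - \sqrt{46}\right) + 50 \left(1 + 2 \cdot 50\right) = \left(2 - \sqrt{46}\right) + 50 \left(1 + 100\right) = \left(2 - \sqrt{46}\right) + 50 \cdot 101 = \left(2 - \sqrt{46}\right) + 5050 = 5052 - \sqrt{46}$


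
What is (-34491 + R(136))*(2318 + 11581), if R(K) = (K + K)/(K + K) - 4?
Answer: -479432106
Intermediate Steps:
R(K) = -3 (R(K) = (2*K)/((2*K)) - 4 = (2*K)*(1/(2*K)) - 4 = 1 - 4 = -3)
(-34491 + R(136))*(2318 + 11581) = (-34491 - 3)*(2318 + 11581) = -34494*13899 = -479432106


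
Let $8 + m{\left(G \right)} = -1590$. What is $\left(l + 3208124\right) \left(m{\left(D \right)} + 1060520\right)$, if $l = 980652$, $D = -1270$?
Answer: $4435587059472$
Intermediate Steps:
$m{\left(G \right)} = -1598$ ($m{\left(G \right)} = -8 - 1590 = -1598$)
$\left(l + 3208124\right) \left(m{\left(D \right)} + 1060520\right) = \left(980652 + 3208124\right) \left(-1598 + 1060520\right) = 4188776 \cdot 1058922 = 4435587059472$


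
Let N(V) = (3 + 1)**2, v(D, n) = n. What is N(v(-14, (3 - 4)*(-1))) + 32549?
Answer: 32565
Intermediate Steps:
N(V) = 16 (N(V) = 4**2 = 16)
N(v(-14, (3 - 4)*(-1))) + 32549 = 16 + 32549 = 32565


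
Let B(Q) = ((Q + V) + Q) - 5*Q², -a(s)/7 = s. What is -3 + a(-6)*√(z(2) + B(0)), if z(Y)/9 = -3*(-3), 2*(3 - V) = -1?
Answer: -3 + 273*√2 ≈ 383.08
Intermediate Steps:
V = 7/2 (V = 3 - ½*(-1) = 3 + ½ = 7/2 ≈ 3.5000)
a(s) = -7*s
z(Y) = 81 (z(Y) = 9*(-3*(-3)) = 9*9 = 81)
B(Q) = 7/2 - 5*Q² + 2*Q (B(Q) = ((Q + 7/2) + Q) - 5*Q² = ((7/2 + Q) + Q) - 5*Q² = (7/2 + 2*Q) - 5*Q² = 7/2 - 5*Q² + 2*Q)
-3 + a(-6)*√(z(2) + B(0)) = -3 + (-7*(-6))*√(81 + (7/2 - 5*0² + 2*0)) = -3 + 42*√(81 + (7/2 - 5*0 + 0)) = -3 + 42*√(81 + (7/2 + 0 + 0)) = -3 + 42*√(81 + 7/2) = -3 + 42*√(169/2) = -3 + 42*(13*√2/2) = -3 + 273*√2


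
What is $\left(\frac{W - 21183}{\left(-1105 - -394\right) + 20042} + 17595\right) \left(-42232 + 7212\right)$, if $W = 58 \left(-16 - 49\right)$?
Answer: $- \frac{11910441799840}{19331} \approx -6.1613 \cdot 10^{8}$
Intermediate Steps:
$W = -3770$ ($W = 58 \left(-65\right) = -3770$)
$\left(\frac{W - 21183}{\left(-1105 - -394\right) + 20042} + 17595\right) \left(-42232 + 7212\right) = \left(\frac{-3770 - 21183}{\left(-1105 - -394\right) + 20042} + 17595\right) \left(-42232 + 7212\right) = \left(- \frac{24953}{\left(-1105 + 394\right) + 20042} + 17595\right) \left(-35020\right) = \left(- \frac{24953}{-711 + 20042} + 17595\right) \left(-35020\right) = \left(- \frac{24953}{19331} + 17595\right) \left(-35020\right) = \frac{340103992}{19331} \left(-35020\right) = - \frac{11910441799840}{19331}$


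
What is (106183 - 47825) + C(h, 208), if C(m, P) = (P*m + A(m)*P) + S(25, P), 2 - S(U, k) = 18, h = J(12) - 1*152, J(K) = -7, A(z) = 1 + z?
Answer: -7594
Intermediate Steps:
h = -159 (h = -7 - 1*152 = -7 - 152 = -159)
S(U, k) = -16 (S(U, k) = 2 - 1*18 = 2 - 18 = -16)
C(m, P) = -16 + P*m + P*(1 + m) (C(m, P) = (P*m + (1 + m)*P) - 16 = (P*m + P*(1 + m)) - 16 = -16 + P*m + P*(1 + m))
(106183 - 47825) + C(h, 208) = (106183 - 47825) + (-16 + 208 + 2*208*(-159)) = 58358 + (-16 + 208 - 66144) = 58358 - 65952 = -7594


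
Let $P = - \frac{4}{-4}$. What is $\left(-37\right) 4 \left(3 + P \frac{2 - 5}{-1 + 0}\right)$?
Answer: $-888$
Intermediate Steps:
$P = 1$ ($P = \left(-4\right) \left(- \frac{1}{4}\right) = 1$)
$\left(-37\right) 4 \left(3 + P \frac{2 - 5}{-1 + 0}\right) = \left(-37\right) 4 \left(3 + 1 \frac{2 - 5}{-1 + 0}\right) = - 148 \left(3 + 1 \left(- \frac{3}{-1}\right)\right) = - 148 \left(3 + 1 \left(\left(-3\right) \left(-1\right)\right)\right) = - 148 \left(3 + 1 \cdot 3\right) = - 148 \left(3 + 3\right) = \left(-148\right) 6 = -888$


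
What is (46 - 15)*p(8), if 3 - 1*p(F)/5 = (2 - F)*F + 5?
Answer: 7130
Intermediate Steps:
p(F) = -10 - 5*F*(2 - F) (p(F) = 15 - 5*((2 - F)*F + 5) = 15 - 5*(F*(2 - F) + 5) = 15 - 5*(5 + F*(2 - F)) = 15 + (-25 - 5*F*(2 - F)) = -10 - 5*F*(2 - F))
(46 - 15)*p(8) = (46 - 15)*(-10 - 10*8 + 5*8²) = 31*(-10 - 80 + 5*64) = 31*(-10 - 80 + 320) = 31*230 = 7130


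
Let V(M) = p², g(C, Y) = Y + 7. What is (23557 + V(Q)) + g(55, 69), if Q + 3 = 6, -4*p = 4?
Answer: 23634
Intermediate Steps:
p = -1 (p = -¼*4 = -1)
g(C, Y) = 7 + Y
Q = 3 (Q = -3 + 6 = 3)
V(M) = 1 (V(M) = (-1)² = 1)
(23557 + V(Q)) + g(55, 69) = (23557 + 1) + (7 + 69) = 23558 + 76 = 23634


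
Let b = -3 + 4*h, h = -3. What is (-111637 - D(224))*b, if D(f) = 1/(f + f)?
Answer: 750200655/448 ≈ 1.6746e+6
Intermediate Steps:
D(f) = 1/(2*f)
b = -15 (b = -3 + 4*(-3) = -3 - 12 = -15)
(-111637 - D(224))*b = (-111637 - 1/(2*224))*(-15) = (-111637 - 1*1/448)*(-15) = (-111637 - 1/448)*(-15) = -50013377/448*(-15) = 750200655/448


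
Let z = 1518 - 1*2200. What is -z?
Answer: 682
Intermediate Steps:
z = -682 (z = 1518 - 2200 = -682)
-z = -1*(-682) = 682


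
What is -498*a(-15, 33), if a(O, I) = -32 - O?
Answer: 8466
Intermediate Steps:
-498*a(-15, 33) = -498*(-32 - 1*(-15)) = -498*(-32 + 15) = -498*(-17) = 8466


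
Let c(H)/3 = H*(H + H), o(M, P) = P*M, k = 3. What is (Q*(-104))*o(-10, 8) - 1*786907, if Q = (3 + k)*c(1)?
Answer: -487387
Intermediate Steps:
o(M, P) = M*P
c(H) = 6*H**2 (c(H) = 3*(H*(H + H)) = 3*(H*(2*H)) = 3*(2*H**2) = 6*H**2)
Q = 36 (Q = (3 + 3)*(6*1**2) = 6*(6*1) = 6*6 = 36)
(Q*(-104))*o(-10, 8) - 1*786907 = (36*(-104))*(-10*8) - 1*786907 = -3744*(-80) - 786907 = 299520 - 786907 = -487387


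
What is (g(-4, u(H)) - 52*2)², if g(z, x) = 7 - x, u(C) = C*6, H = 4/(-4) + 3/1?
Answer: 11881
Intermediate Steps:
H = 2 (H = 4*(-¼) + 3*1 = -1 + 3 = 2)
u(C) = 6*C
(g(-4, u(H)) - 52*2)² = ((7 - 6*2) - 52*2)² = ((7 - 1*12) - 104)² = ((7 - 12) - 104)² = (-5 - 104)² = (-109)² = 11881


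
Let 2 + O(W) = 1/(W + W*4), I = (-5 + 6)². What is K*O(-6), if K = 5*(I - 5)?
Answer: 122/3 ≈ 40.667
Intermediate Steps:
I = 1 (I = 1² = 1)
O(W) = -2 + 1/(5*W) (O(W) = -2 + 1/(W + W*4) = -2 + 1/(W + 4*W) = -2 + 1/(5*W))
K = -20 (K = 5*(1 - 5) = 5*(-4) = -20)
K*O(-6) = -20*(-2 + (⅕)/(-6)) = -20*(-2 + (⅕)*(-⅙)) = -20*(-2 - 1/30) = -20*(-61/30) = 122/3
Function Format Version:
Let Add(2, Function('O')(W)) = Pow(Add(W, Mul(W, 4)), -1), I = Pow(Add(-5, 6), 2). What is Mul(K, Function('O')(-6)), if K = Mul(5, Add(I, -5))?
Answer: Rational(122, 3) ≈ 40.667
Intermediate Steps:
I = 1 (I = Pow(1, 2) = 1)
Function('O')(W) = Add(-2, Mul(Rational(1, 5), Pow(W, -1))) (Function('O')(W) = Add(-2, Pow(Add(W, Mul(W, 4)), -1)) = Add(-2, Pow(Add(W, Mul(4, W)), -1)) = Add(-2, Pow(Mul(5, W), -1)) = Add(-2, Mul(Rational(1, 5), Pow(W, -1))))
K = -20 (K = Mul(5, Add(1, -5)) = Mul(5, -4) = -20)
Mul(K, Function('O')(-6)) = Mul(-20, Add(-2, Mul(Rational(1, 5), Pow(-6, -1)))) = Mul(-20, Add(-2, Mul(Rational(1, 5), Rational(-1, 6)))) = Mul(-20, Add(-2, Rational(-1, 30))) = Mul(-20, Rational(-61, 30)) = Rational(122, 3)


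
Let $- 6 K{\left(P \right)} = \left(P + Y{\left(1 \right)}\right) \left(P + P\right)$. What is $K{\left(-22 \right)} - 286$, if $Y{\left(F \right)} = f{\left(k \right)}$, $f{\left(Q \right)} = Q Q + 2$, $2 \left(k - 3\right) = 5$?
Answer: $- \frac{1265}{6} \approx -210.83$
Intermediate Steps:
$k = \frac{11}{2}$ ($k = 3 + \frac{1}{2} \cdot 5 = 3 + \frac{5}{2} = \frac{11}{2} \approx 5.5$)
$f{\left(Q \right)} = 2 + Q^{2}$ ($f{\left(Q \right)} = Q^{2} + 2 = 2 + Q^{2}$)
$Y{\left(F \right)} = \frac{129}{4}$ ($Y{\left(F \right)} = 2 + \left(\frac{11}{2}\right)^{2} = 2 + \frac{121}{4} = \frac{129}{4}$)
$K{\left(P \right)} = - \frac{P \left(\frac{129}{4} + P\right)}{3}$ ($K{\left(P \right)} = - \frac{\left(P + \frac{129}{4}\right) \left(P + P\right)}{6} = - \frac{\left(\frac{129}{4} + P\right) 2 P}{6} = - \frac{2 P \left(\frac{129}{4} + P\right)}{6} = - \frac{P \left(\frac{129}{4} + P\right)}{3}$)
$K{\left(-22 \right)} - 286 = \left(- \frac{1}{12}\right) \left(-22\right) \left(129 + 4 \left(-22\right)\right) - 286 = \left(- \frac{1}{12}\right) \left(-22\right) \left(129 - 88\right) - 286 = \left(- \frac{1}{12}\right) \left(-22\right) 41 - 286 = \frac{451}{6} - 286 = - \frac{1265}{6}$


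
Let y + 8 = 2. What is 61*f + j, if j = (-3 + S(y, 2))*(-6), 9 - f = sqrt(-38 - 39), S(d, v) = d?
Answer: 603 - 61*I*sqrt(77) ≈ 603.0 - 535.27*I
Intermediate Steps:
y = -6 (y = -8 + 2 = -6)
f = 9 - I*sqrt(77) (f = 9 - sqrt(-38 - 39) = 9 - sqrt(-77) = 9 - I*sqrt(77) ≈ 9.0 - 8.775*I)
j = 54 (j = (-3 - 6)*(-6) = -9*(-6) = 54)
61*f + j = 61*(9 - I*sqrt(77)) + 54 = (549 - 61*I*sqrt(77)) + 54 = 603 - 61*I*sqrt(77)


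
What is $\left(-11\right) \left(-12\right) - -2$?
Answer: $134$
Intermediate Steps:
$\left(-11\right) \left(-12\right) - -2 = 132 + \left(-3 + 5\right) = 132 + 2 = 134$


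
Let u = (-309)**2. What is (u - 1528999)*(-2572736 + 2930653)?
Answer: -513080462006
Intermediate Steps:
u = 95481
(u - 1528999)*(-2572736 + 2930653) = (95481 - 1528999)*(-2572736 + 2930653) = -1433518*357917 = -513080462006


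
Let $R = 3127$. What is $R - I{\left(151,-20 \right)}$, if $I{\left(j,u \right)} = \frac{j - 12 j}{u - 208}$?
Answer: $\frac{711295}{228} \approx 3119.7$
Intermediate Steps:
$I{\left(j,u \right)} = - \frac{11 j}{-208 + u}$ ($I{\left(j,u \right)} = \frac{\left(-11\right) j}{-208 + u} = - \frac{11 j}{-208 + u}$)
$R - I{\left(151,-20 \right)} = 3127 - \left(-11\right) 151 \frac{1}{-208 - 20} = 3127 - \left(-11\right) 151 \frac{1}{-228} = 3127 - \left(-11\right) 151 \left(- \frac{1}{228}\right) = 3127 - \frac{1661}{228} = \frac{711295}{228}$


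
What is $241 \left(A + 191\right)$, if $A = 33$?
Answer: $53984$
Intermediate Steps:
$241 \left(A + 191\right) = 241 \left(33 + 191\right) = 241 \cdot 224 = 53984$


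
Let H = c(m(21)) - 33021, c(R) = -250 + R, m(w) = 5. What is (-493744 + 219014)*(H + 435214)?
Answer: -110427174040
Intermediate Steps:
H = -33266 (H = (-250 + 5) - 33021 = -245 - 33021 = -33266)
(-493744 + 219014)*(H + 435214) = (-493744 + 219014)*(-33266 + 435214) = -274730*401948 = -110427174040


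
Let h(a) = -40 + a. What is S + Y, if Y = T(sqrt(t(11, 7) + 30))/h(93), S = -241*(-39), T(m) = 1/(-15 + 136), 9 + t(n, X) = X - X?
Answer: 60275788/6413 ≈ 9399.0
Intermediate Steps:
t(n, X) = -9 (t(n, X) = -9 + (X - X) = -9 + 0 = -9)
T(m) = 1/121
S = 9399
Y = 1/6413 (Y = 1/(121*(-40 + 93)) = (1/121)/53 = (1/121)*(1/53) = 1/6413 ≈ 0.00015593)
S + Y = 9399 + 1/6413 = 60275788/6413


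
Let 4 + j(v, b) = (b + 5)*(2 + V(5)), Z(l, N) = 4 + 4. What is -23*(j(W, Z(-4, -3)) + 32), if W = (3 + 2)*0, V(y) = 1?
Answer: -1541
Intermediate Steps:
W = 0 (W = 5*0 = 0)
Z(l, N) = 8
j(v, b) = 11 + 3*b (j(v, b) = -4 + (b + 5)*(2 + 1) = -4 + (5 + b)*3 = -4 + (15 + 3*b) = 11 + 3*b)
-23*(j(W, Z(-4, -3)) + 32) = -23*((11 + 3*8) + 32) = -23*((11 + 24) + 32) = -23*(35 + 32) = -23*67 = -1541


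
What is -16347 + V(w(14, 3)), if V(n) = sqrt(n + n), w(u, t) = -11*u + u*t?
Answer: -16347 + 4*I*sqrt(14) ≈ -16347.0 + 14.967*I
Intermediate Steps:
w(u, t) = -11*u + t*u
V(n) = sqrt(2)*sqrt(n) (V(n) = sqrt(2*n) = sqrt(2)*sqrt(n))
-16347 + V(w(14, 3)) = -16347 + sqrt(2)*sqrt(14*(-11 + 3)) = -16347 + sqrt(2)*sqrt(14*(-8)) = -16347 + sqrt(2)*sqrt(-112) = -16347 + sqrt(2)*(4*I*sqrt(7)) = -16347 + 4*I*sqrt(14)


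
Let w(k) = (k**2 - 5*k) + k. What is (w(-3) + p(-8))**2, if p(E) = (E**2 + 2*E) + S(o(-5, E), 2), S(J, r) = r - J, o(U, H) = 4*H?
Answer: 10609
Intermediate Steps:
w(k) = k**2 - 4*k
p(E) = 2 + E**2 - 2*E (p(E) = (E**2 + 2*E) + (2 - 4*E) = 2 + E**2 - 2*E)
(w(-3) + p(-8))**2 = (-3*(-4 - 3) + (2 + (-8)**2 - 2*(-8)))**2 = (-3*(-7) + (2 + 64 + 16))**2 = (21 + 82)**2 = 103**2 = 10609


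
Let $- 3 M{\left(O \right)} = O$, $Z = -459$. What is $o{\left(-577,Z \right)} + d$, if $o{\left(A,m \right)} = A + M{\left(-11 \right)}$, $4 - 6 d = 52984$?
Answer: $- \frac{28210}{3} \approx -9403.3$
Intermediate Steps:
$d = -8830$ ($d = \frac{2}{3} - \frac{26492}{3} = -8830$)
$M{\left(O \right)} = - \frac{O}{3}$
$o{\left(A,m \right)} = \frac{11}{3} + A$ ($o{\left(A,m \right)} = A - - \frac{11}{3} = A + \frac{11}{3} = \frac{11}{3} + A$)
$o{\left(-577,Z \right)} + d = \left(\frac{11}{3} - 577\right) - 8830 = - \frac{1720}{3} - 8830 = - \frac{28210}{3}$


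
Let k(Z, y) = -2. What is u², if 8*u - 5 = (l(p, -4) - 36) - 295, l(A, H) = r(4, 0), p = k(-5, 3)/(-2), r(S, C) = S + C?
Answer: 25921/16 ≈ 1620.1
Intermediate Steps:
r(S, C) = C + S
p = 1 (p = -2/(-2) = -2*(-½) = 1)
l(A, H) = 4 (l(A, H) = 0 + 4 = 4)
u = -161/4 (u = 5/8 + ((4 - 36) - 295)/8 = 5/8 + (-32 - 295)/8 = 5/8 + (⅛)*(-327) = 5/8 - 327/8 = -161/4 ≈ -40.250)
u² = (-161/4)² = 25921/16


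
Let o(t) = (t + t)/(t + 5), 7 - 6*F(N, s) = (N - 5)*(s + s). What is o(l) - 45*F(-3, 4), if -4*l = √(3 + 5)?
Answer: -52189/98 - 10*√2/49 ≈ -532.83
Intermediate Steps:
F(N, s) = 7/6 - s*(-5 + N)/3 (F(N, s) = 7/6 - (N - 5)*(s + s)/6 = 7/6 - (-5 + N)*2*s/6 = 7/6 - s*(-5 + N)/3)
l = -√2/2 (l = -√(3 + 5)/4 = -√2/2 ≈ -0.70711)
o(t) = 2*t/(5 + t) (o(t) = (2*t)/(5 + t) = 2*t/(5 + t))
o(l) - 45*F(-3, 4) = 2*(-√2/2)/(5 - √2/2) - 45*(7/6 + (5/3)*4 - ⅓*(-3)*4) = -√2/(5 - √2/2) - 45*(7/6 + 20/3 + 4) = -√2/(5 - √2/2) - 45*71/6 = -√2/(5 - √2/2) - 1065/2 = -1065/2 - √2/(5 - √2/2)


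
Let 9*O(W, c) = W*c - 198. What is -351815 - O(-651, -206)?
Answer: -1100081/3 ≈ -3.6669e+5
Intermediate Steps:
O(W, c) = -22 + W*c/9 (O(W, c) = (W*c - 198)/9 = (-198 + W*c)/9 = -22 + W*c/9)
-351815 - O(-651, -206) = -351815 - (-22 + (⅑)*(-651)*(-206)) = -351815 - (-22 + 44702/3) = -351815 - 1*44636/3 = -351815 - 44636/3 = -1100081/3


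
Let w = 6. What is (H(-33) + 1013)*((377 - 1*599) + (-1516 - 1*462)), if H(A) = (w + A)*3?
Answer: -2050400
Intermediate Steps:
H(A) = 18 + 3*A (H(A) = (6 + A)*3 = 18 + 3*A)
(H(-33) + 1013)*((377 - 1*599) + (-1516 - 1*462)) = ((18 + 3*(-33)) + 1013)*((377 - 1*599) + (-1516 - 1*462)) = ((18 - 99) + 1013)*((377 - 599) + (-1516 - 462)) = (-81 + 1013)*(-222 - 1978) = 932*(-2200) = -2050400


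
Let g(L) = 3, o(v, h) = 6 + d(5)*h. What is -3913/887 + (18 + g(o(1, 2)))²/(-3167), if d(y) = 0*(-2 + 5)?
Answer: -12783638/2809129 ≈ -4.5508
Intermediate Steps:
d(y) = 0 (d(y) = 0*3 = 0)
o(v, h) = 6 (o(v, h) = 6 + 0*h = 6 + 0 = 6)
-3913/887 + (18 + g(o(1, 2)))²/(-3167) = -3913/887 + (18 + 3)²/(-3167) = -3913*1/887 + 21²*(-1/3167) = -3913/887 + 441*(-1/3167) = -3913/887 - 441/3167 = -12783638/2809129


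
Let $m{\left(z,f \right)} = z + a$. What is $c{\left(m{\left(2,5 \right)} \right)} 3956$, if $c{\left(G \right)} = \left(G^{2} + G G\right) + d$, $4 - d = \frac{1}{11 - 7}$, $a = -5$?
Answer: $86043$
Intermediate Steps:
$d = \frac{15}{4}$ ($d = 4 - \frac{1}{11 - 7} = 4 - \frac{1}{4} = \frac{15}{4} \approx 3.75$)
$m{\left(z,f \right)} = -5 + z$ ($m{\left(z,f \right)} = z - 5 = -5 + z$)
$c{\left(G \right)} = \frac{15}{4} + 2 G^{2}$ ($c{\left(G \right)} = \left(G^{2} + G G\right) + \frac{15}{4} = \left(G^{2} + G^{2}\right) + \frac{15}{4} = 2 G^{2} + \frac{15}{4} = \frac{15}{4} + 2 G^{2}$)
$c{\left(m{\left(2,5 \right)} \right)} 3956 = \left(\frac{15}{4} + 2 \left(-5 + 2\right)^{2}\right) 3956 = \left(\frac{15}{4} + 2 \left(-3\right)^{2}\right) 3956 = \left(\frac{15}{4} + 2 \cdot 9\right) 3956 = \left(\frac{15}{4} + 18\right) 3956 = \frac{87}{4} \cdot 3956 = 86043$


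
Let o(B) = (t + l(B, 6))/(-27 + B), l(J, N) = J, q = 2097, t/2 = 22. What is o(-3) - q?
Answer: -62951/30 ≈ -2098.4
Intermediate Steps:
t = 44 (t = 2*22 = 44)
o(B) = (44 + B)/(-27 + B)
o(-3) - q = (44 - 3)/(-27 - 3) - 1*2097 = 41/(-30) - 2097 = -1/30*41 - 2097 = -41/30 - 2097 = -62951/30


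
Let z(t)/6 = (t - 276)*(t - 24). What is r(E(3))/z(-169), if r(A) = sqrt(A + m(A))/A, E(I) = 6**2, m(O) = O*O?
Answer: sqrt(37)/3091860 ≈ 1.9673e-6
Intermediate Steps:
z(t) = 6*(-276 + t)*(-24 + t) (z(t) = 6*((t - 276)*(t - 24)) = 6*((-276 + t)*(-24 + t)) = 6*(-276 + t)*(-24 + t))
m(O) = O**2
E(I) = 36
r(A) = sqrt(A + A**2)/A
r(E(3))/z(-169) = (sqrt(36*(1 + 36))/36)/(39744 - 1800*(-169) + 6*(-169)**2) = (sqrt(36*37)/36)/(39744 + 304200 + 6*28561) = (sqrt(1332)/36)/(39744 + 304200 + 171366) = ((6*sqrt(37))/36)/515310 = (sqrt(37)/6)*(1/515310) = sqrt(37)/3091860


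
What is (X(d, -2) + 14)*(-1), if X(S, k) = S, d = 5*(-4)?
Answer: 6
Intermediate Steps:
d = -20
(X(d, -2) + 14)*(-1) = (-20 + 14)*(-1) = -6*(-1) = 6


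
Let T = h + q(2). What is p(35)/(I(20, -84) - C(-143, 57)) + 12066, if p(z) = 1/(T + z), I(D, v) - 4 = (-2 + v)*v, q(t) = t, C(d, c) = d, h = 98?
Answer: 12006695611/995085 ≈ 12066.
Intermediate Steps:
I(D, v) = 4 + v*(-2 + v) (I(D, v) = 4 + (-2 + v)*v = 4 + v*(-2 + v))
T = 100 (T = 98 + 2 = 100)
p(z) = 1/(100 + z)
p(35)/(I(20, -84) - C(-143, 57)) + 12066 = 1/((100 + 35)*((4 + (-84)**2 - 2*(-84)) - 1*(-143))) + 12066 = 1/(135*((4 + 7056 + 168) + 143)) + 12066 = 1/(135*(7228 + 143)) + 12066 = (1/135)/7371 + 12066 = (1/135)*(1/7371) + 12066 = 1/995085 + 12066 = 12006695611/995085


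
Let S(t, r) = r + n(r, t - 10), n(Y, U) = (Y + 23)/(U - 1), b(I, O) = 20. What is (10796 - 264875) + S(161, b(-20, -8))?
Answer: -38108807/150 ≈ -2.5406e+5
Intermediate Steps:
n(Y, U) = (23 + Y)/(-1 + U)
S(t, r) = r + (23 + r)/(-11 + t) (S(t, r) = r + (23 + r)/(-1 + (t - 10)) = r + (23 + r)/(-1 + (-10 + t)) = r + (23 + r)/(-11 + t))
(10796 - 264875) + S(161, b(-20, -8)) = (10796 - 264875) + (23 + 20 + 20*(-11 + 161))/(-11 + 161) = -254079 + (23 + 20 + 20*150)/150 = -254079 + (23 + 20 + 3000)/150 = -254079 + (1/150)*3043 = -254079 + 3043/150 = -38108807/150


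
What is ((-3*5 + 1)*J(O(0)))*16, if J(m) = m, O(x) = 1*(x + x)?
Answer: 0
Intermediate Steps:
O(x) = 2*x (O(x) = 1*(2*x) = 2*x)
((-3*5 + 1)*J(O(0)))*16 = ((-3*5 + 1)*(2*0))*16 = ((-15 + 1)*0)*16 = -14*0*16 = 0*16 = 0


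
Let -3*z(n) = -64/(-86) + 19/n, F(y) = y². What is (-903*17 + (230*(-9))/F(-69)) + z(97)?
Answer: -1472739254/95933 ≈ -15352.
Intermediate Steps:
z(n) = -32/129 - 19/(3*n) (z(n) = -(-64/(-86) + 19/n)/3 = -(-64*(-1/86) + 19/n)/3 = -(32/43 + 19/n)/3 = -32/129 - 19/(3*n))
(-903*17 + (230*(-9))/F(-69)) + z(97) = (-903*17 + (230*(-9))/((-69)²)) + (1/129)*(-817 - 32*97)/97 = (-15351 - 2070/4761) + (1/129)*(1/97)*(-817 - 3104) = (-15351 - 2070*1/4761) + (1/129)*(1/97)*(-3921) = (-15351 - 10/23) - 1307/4171 = -353083/23 - 1307/4171 = -1472739254/95933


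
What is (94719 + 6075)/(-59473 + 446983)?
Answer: 16799/64585 ≈ 0.26011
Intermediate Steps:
(94719 + 6075)/(-59473 + 446983) = 100794/387510 = 100794*(1/387510) = 16799/64585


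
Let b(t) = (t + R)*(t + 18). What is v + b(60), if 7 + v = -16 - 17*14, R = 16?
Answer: 5667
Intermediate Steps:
v = -261 (v = -7 + (-16 - 17*14) = -7 + (-16 - 238) = -7 - 254 = -261)
b(t) = (16 + t)*(18 + t) (b(t) = (t + 16)*(t + 18) = (16 + t)*(18 + t))
v + b(60) = -261 + (288 + 60² + 34*60) = -261 + (288 + 3600 + 2040) = -261 + 5928 = 5667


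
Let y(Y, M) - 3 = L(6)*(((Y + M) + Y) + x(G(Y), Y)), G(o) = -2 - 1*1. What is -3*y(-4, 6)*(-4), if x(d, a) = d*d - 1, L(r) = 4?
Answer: 324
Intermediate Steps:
G(o) = -3 (G(o) = -2 - 1 = -3)
x(d, a) = -1 + d² (x(d, a) = d² - 1 = -1 + d²)
y(Y, M) = 35 + 4*M + 8*Y (y(Y, M) = 3 + 4*(((Y + M) + Y) + (-1 + (-3)²)) = 3 + 4*(((M + Y) + Y) + (-1 + 9)) = 3 + 4*((M + 2*Y) + 8) = 3 + 4*(8 + M + 2*Y) = 3 + (32 + 4*M + 8*Y) = 35 + 4*M + 8*Y)
-3*y(-4, 6)*(-4) = -3*(35 + 4*6 + 8*(-4))*(-4) = -3*(35 + 24 - 32)*(-4) = -3*27*(-4) = -81*(-4) = 324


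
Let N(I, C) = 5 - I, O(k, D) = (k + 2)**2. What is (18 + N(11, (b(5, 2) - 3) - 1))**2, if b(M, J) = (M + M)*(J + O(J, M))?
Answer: 144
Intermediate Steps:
O(k, D) = (2 + k)**2
b(M, J) = 2*M*(J + (2 + J)**2) (b(M, J) = (M + M)*(J + (2 + J)**2) = (2*M)*(J + (2 + J)**2) = 2*M*(J + (2 + J)**2))
(18 + N(11, (b(5, 2) - 3) - 1))**2 = (18 + (5 - 1*11))**2 = (18 + (5 - 11))**2 = (18 - 6)**2 = 12**2 = 144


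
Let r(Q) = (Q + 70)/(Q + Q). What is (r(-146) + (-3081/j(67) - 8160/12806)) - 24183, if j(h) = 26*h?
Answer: -1514815939543/62634146 ≈ -24185.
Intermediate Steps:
r(Q) = (70 + Q)/(2*Q) (r(Q) = (70 + Q)/((2*Q)) = (70 + Q)*(1/(2*Q)) = (70 + Q)/(2*Q))
(r(-146) + (-3081/j(67) - 8160/12806)) - 24183 = ((½)*(70 - 146)/(-146) + (-3081/(26*67) - 8160/12806)) - 24183 = ((½)*(-1/146)*(-76) + (-3081/1742 - 8160*1/12806)) - 24183 = (19/73 + (-3081*1/1742 - 4080/6403)) - 24183 = (19/73 + (-237/134 - 4080/6403)) - 24183 = (19/73 - 2064231/858002) - 24183 = -134386825/62634146 - 24183 = -1514815939543/62634146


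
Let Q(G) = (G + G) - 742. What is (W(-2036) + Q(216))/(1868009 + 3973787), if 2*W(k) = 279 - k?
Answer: 1695/11683592 ≈ 0.00014508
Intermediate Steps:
W(k) = 279/2 - k/2 (W(k) = (279 - k)/2 = 279/2 - k/2)
Q(G) = -742 + 2*G (Q(G) = 2*G - 742 = -742 + 2*G)
(W(-2036) + Q(216))/(1868009 + 3973787) = ((279/2 - 1/2*(-2036)) + (-742 + 2*216))/(1868009 + 3973787) = ((279/2 + 1018) + (-742 + 432))/5841796 = (2315/2 - 310)*(1/5841796) = (1695/2)*(1/5841796) = 1695/11683592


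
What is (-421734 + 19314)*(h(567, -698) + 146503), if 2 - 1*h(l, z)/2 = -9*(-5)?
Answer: -58921129140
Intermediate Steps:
h(l, z) = -86 (h(l, z) = 4 - (-18)*(-5) = 4 - 2*45 = 4 - 90 = -86)
(-421734 + 19314)*(h(567, -698) + 146503) = (-421734 + 19314)*(-86 + 146503) = -402420*146417 = -58921129140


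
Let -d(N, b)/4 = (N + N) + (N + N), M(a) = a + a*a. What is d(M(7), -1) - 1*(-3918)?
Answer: 3022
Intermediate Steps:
M(a) = a + a²
d(N, b) = -16*N (d(N, b) = -4*((N + N) + (N + N)) = -4*(2*N + 2*N) = -16*N)
d(M(7), -1) - 1*(-3918) = -112*(1 + 7) - 1*(-3918) = -112*8 + 3918 = -16*56 + 3918 = -896 + 3918 = 3022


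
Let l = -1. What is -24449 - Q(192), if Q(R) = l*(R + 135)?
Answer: -24122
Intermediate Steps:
Q(R) = -135 - R (Q(R) = -(R + 135) = -(135 + R) = -135 - R)
-24449 - Q(192) = -24449 - (-135 - 1*192) = -24449 - (-135 - 192) = -24449 - 1*(-327) = -24449 + 327 = -24122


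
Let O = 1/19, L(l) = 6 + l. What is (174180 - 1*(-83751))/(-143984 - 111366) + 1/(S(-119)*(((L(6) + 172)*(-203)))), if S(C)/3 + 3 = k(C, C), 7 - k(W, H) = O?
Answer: -43354171237/42920249400 ≈ -1.0101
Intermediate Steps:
O = 1/19 ≈ 0.052632
k(W, H) = 132/19 (k(W, H) = 7 - 1*1/19 = 7 - 1/19 = 132/19)
S(C) = 225/19 (S(C) = -9 + 3*(132/19) = -9 + 396/19 = 225/19)
(174180 - 1*(-83751))/(-143984 - 111366) + 1/(S(-119)*(((L(6) + 172)*(-203)))) = (174180 - 1*(-83751))/(-143984 - 111366) + 1/((225/19)*((((6 + 6) + 172)*(-203)))) = (174180 + 83751)/(-255350) + 19/(225*(((12 + 172)*(-203)))) = 257931*(-1/255350) + 19/(225*((184*(-203)))) = -257931/255350 + (19/225)/(-37352) = -257931/255350 + (19/225)*(-1/37352) = -257931/255350 - 19/8404200 = -43354171237/42920249400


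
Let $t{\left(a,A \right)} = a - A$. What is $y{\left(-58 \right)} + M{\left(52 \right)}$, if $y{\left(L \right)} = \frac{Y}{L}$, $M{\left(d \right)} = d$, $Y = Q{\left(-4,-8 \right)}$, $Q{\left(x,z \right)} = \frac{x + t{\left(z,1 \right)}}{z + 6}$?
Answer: $\frac{6019}{116} \approx 51.888$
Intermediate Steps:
$Q{\left(x,z \right)} = \frac{-1 + x + z}{6 + z}$ ($Q{\left(x,z \right)} = \frac{x + \left(z - 1\right)}{z + 6} = \frac{x + \left(z - 1\right)}{6 + z} = \frac{x + \left(-1 + z\right)}{6 + z} = \frac{-1 + x + z}{6 + z}$)
$Y = \frac{13}{2}$ ($Y = \frac{-1 - 4 - 8}{6 - 8} = \frac{1}{-2} \left(-13\right) = \left(- \frac{1}{2}\right) \left(-13\right) = \frac{13}{2} \approx 6.5$)
$y{\left(L \right)} = \frac{13}{2 L}$
$y{\left(-58 \right)} + M{\left(52 \right)} = \frac{13}{2 \left(-58\right)} + 52 = \frac{13}{2} \left(- \frac{1}{58}\right) + 52 = - \frac{13}{116} + 52 = \frac{6019}{116}$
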